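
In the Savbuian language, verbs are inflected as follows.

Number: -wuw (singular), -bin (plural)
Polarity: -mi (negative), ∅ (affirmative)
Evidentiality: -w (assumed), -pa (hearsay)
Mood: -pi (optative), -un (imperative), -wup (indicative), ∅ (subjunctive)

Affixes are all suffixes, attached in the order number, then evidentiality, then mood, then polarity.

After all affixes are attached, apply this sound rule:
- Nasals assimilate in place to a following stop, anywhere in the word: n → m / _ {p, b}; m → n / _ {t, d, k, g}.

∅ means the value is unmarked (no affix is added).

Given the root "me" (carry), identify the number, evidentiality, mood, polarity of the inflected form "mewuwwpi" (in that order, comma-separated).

singular, assumed, optative, affirmative

Segment: me-wuw-w-pi.
number: -wuw → singular.
evidentiality: -w → assumed.
mood: -pi → optative.
polarity: ∅ → affirmative.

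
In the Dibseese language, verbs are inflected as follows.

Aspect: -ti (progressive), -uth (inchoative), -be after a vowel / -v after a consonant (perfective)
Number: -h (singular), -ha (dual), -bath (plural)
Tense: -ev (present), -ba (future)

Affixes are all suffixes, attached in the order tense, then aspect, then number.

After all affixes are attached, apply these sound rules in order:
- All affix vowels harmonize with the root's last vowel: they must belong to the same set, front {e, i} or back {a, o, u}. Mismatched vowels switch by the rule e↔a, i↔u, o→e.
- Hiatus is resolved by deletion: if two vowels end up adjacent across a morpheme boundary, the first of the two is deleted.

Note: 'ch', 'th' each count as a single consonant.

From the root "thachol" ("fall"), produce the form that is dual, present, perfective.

thacholavvha

Attach tense present -ev → thacholev.
Attach aspect perfective -v (after consonant 'v') → thacholevv.
Attach number dual -ha → thacholevvha.
Apply vowel harmony: thacholevvha → thacholavvha.
Vowel deletion: no change.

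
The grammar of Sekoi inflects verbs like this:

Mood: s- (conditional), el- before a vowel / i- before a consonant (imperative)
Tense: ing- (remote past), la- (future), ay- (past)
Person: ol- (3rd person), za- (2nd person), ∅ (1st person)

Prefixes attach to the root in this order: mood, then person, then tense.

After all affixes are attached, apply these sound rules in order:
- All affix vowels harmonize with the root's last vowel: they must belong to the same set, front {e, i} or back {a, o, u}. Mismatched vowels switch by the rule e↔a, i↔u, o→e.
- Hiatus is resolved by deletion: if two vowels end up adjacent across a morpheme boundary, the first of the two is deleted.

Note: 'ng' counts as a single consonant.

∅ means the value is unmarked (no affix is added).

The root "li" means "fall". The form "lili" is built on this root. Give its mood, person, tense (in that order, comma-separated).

imperative, 1st person, future

Segment: la-i-li.
mood: el/i- → imperative.
person: ∅ → 1st person.
tense: la- → future.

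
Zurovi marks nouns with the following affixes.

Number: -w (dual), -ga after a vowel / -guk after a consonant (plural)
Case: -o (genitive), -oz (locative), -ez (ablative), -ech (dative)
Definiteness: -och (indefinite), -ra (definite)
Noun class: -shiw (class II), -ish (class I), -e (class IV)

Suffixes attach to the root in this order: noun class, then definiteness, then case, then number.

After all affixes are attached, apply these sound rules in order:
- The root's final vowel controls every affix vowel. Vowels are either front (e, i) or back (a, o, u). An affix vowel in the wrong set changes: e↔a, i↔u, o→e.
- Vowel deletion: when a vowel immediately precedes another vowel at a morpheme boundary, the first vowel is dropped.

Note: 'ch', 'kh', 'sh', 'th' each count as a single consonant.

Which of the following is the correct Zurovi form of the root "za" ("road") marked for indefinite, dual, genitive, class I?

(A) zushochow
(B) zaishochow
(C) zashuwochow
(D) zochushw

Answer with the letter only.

Attach noun class class I -ish → zaish.
Attach definiteness indefinite -och → zaishoch.
Attach case genitive -o → zaishocho.
Attach number dual -w → zaishochow.
Apply vowel harmony: zaishochow → zaushochow.
Apply vowel deletion: zaushochow → zushochow.
So the correct form is zushochow, option (A).
(C) zashuwochow is wrong: it uses class II instead of class I for noun class.
(D) zochushw is wrong: it has the affixes in the wrong order.
(B) zaishochow is wrong: it fails to apply the sound rule(s).

A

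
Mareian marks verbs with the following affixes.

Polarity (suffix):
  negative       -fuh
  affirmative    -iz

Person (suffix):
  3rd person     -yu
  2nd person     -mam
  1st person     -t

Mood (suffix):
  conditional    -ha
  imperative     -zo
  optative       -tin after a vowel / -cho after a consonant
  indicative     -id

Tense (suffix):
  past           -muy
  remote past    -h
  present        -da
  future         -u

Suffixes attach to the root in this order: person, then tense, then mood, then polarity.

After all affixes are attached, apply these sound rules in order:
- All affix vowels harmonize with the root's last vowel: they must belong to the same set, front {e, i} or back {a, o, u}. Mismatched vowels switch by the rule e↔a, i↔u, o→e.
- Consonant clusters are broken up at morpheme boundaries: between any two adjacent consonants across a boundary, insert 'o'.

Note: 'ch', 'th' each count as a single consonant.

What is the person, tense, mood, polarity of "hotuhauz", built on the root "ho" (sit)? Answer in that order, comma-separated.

1st person, future, conditional, affirmative

Segment: ho-t-u-ha-iz.
person: -t → 1st person.
tense: -u → future.
mood: -ha → conditional.
polarity: -iz → affirmative.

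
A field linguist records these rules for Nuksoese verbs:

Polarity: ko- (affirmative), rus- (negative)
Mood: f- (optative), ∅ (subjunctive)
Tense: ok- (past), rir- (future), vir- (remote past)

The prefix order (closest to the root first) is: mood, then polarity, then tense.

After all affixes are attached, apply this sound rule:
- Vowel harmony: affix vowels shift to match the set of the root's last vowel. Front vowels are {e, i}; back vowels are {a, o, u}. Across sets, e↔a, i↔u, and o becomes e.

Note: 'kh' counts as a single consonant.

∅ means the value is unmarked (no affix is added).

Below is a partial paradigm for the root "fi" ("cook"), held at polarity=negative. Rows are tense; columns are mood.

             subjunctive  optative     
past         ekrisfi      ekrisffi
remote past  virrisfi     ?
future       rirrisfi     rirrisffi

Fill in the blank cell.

Attach mood optative f- → ffi.
Attach polarity negative rus- → rusffi.
Attach tense remote past vir- → virrusffi.
Apply vowel harmony: virrusffi → virrisffi.

virrisffi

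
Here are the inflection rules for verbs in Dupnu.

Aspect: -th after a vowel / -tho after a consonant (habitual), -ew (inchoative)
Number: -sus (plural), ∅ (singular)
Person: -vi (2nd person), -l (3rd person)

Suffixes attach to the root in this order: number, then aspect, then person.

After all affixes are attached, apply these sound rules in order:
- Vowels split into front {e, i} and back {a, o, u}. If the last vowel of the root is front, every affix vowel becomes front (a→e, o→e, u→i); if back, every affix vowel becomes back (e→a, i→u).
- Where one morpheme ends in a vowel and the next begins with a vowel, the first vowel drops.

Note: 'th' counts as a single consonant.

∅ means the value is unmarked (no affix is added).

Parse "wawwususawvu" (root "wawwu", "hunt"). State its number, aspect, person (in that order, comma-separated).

Segment: wawwu-sus-ew-vi.
number: -sus → plural.
aspect: -ew → inchoative.
person: -vi → 2nd person.

plural, inchoative, 2nd person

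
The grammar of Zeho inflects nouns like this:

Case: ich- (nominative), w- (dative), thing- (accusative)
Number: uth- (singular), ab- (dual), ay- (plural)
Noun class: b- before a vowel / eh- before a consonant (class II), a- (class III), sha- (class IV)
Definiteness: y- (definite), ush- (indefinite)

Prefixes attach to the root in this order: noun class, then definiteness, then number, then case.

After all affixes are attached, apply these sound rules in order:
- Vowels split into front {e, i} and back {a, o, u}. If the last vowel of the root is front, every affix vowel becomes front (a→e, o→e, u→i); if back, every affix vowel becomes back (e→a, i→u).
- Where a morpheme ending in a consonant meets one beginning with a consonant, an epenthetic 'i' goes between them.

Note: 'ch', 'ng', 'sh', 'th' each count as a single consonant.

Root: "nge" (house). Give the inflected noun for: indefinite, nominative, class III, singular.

ichithishenge

Attach noun class class III a- → ange.
Attach definiteness indefinite ush- → ushange.
Attach number singular uth- → uthushange.
Attach case nominative ich- → ichuthushange.
Apply vowel harmony: ichuthushange → ichithishenge.
Epenthesis: no change.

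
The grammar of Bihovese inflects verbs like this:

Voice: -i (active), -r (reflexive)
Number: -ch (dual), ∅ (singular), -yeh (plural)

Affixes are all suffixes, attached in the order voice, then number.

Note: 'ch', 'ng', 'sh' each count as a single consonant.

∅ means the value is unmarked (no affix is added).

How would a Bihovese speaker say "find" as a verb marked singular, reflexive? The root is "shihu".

shihur

Attach voice reflexive -r → shihur.
number = singular: zero marking, form stays shihur.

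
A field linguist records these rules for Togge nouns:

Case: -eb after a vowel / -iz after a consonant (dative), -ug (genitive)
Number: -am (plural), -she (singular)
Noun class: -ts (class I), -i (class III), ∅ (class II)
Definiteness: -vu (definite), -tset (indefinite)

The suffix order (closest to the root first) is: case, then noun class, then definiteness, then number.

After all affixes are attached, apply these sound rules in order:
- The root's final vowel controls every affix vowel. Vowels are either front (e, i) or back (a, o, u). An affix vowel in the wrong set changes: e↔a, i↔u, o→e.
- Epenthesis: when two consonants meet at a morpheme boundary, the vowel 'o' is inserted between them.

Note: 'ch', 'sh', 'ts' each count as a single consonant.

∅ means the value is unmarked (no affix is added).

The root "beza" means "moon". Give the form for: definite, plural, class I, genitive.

Attach case genitive -ug → bezaug.
Attach noun class class I -ts → bezaugts.
Attach definiteness definite -vu → bezaugtsvu.
Attach number plural -am → bezaugtsvuam.
Vowel harmony: no change.
Apply epenthesis: bezaugtsvuam → bezaugotsovuam.

bezaugotsovuam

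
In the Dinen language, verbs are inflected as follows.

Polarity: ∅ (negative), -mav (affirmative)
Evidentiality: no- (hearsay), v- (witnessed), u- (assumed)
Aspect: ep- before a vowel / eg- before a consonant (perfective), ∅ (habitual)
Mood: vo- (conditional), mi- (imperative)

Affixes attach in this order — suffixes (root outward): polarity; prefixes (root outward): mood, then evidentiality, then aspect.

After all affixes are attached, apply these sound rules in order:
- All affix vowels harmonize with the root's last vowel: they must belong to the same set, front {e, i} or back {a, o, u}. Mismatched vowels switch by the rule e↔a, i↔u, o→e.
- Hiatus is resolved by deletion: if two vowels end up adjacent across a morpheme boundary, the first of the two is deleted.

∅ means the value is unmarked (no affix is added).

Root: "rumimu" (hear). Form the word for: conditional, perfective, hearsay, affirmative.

Attach mood conditional vo- → vorumimu.
Attach polarity affirmative -mav → vorumimumav.
Attach evidentiality hearsay no- → novorumimumav.
Attach aspect perfective eg- (before consonant 'n') → egnovorumimumav.
Apply vowel harmony: egnovorumimumav → agnovorumimumav.
Vowel deletion: no change.

agnovorumimumav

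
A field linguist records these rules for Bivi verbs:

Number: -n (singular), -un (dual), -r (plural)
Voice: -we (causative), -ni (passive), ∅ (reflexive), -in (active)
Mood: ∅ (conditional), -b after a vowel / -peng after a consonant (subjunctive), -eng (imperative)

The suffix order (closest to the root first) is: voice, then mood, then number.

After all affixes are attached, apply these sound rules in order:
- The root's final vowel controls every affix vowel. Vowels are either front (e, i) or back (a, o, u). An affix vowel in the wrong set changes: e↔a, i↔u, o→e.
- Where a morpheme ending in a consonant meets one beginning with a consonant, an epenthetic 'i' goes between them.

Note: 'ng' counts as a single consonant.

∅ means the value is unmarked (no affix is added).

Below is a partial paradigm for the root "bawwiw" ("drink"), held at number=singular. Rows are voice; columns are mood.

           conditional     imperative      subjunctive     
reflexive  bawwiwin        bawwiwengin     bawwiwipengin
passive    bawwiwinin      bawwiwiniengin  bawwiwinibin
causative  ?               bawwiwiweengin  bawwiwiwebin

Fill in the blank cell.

bawwiwiwen

Attach voice causative -we → bawwiwwe.
mood = conditional: zero marking, form stays bawwiwwe.
Attach number singular -n → bawwiwwen.
Vowel harmony: no change.
Apply epenthesis: bawwiwwen → bawwiwiwen.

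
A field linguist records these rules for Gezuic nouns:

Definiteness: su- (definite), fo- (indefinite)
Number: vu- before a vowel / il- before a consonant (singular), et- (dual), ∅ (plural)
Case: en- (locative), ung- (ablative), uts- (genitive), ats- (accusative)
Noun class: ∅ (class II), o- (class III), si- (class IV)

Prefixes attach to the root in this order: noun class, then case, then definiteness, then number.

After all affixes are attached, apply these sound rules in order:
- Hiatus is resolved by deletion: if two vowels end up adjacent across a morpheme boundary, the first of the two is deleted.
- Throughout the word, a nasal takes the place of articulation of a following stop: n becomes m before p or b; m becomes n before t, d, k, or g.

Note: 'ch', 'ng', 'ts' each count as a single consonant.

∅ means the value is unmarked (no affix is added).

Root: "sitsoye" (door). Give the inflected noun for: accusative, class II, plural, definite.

noun class = class II: zero marking, form stays sitsoye.
Attach case accusative ats- → atssitsoye.
Attach definiteness definite su- → suatssitsoye.
number = plural: zero marking, form stays suatssitsoye.
Apply vowel deletion: suatssitsoye → satssitsoye.
Nasal assimilation: no change.

satssitsoye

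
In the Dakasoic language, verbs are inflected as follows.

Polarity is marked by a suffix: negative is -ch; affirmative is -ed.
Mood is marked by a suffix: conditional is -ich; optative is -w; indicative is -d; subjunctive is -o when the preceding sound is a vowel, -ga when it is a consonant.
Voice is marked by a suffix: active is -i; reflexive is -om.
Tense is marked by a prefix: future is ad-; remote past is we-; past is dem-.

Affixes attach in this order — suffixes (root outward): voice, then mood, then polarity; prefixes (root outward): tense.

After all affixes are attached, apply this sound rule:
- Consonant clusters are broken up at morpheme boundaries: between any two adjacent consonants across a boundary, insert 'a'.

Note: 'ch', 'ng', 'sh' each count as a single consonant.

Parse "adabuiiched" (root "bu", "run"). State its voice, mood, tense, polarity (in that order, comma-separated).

active, conditional, future, affirmative

Segment: ad-bu-i-ich-ed.
voice: -i → active.
mood: -ich → conditional.
tense: ad- → future.
polarity: -ed → affirmative.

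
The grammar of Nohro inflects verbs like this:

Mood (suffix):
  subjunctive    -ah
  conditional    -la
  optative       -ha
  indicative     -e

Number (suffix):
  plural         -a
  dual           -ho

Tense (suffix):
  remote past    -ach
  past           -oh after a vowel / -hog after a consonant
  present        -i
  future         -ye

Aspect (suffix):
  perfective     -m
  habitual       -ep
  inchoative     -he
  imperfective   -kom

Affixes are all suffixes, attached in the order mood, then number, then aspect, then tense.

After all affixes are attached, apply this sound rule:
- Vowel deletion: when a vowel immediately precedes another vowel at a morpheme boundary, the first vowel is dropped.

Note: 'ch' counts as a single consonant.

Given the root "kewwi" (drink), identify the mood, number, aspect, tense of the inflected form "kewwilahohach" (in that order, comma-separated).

conditional, dual, inchoative, remote past

Segment: kewwi-la-ho-he-ach.
mood: -la → conditional.
number: -ho → dual.
aspect: -he → inchoative.
tense: -ach → remote past.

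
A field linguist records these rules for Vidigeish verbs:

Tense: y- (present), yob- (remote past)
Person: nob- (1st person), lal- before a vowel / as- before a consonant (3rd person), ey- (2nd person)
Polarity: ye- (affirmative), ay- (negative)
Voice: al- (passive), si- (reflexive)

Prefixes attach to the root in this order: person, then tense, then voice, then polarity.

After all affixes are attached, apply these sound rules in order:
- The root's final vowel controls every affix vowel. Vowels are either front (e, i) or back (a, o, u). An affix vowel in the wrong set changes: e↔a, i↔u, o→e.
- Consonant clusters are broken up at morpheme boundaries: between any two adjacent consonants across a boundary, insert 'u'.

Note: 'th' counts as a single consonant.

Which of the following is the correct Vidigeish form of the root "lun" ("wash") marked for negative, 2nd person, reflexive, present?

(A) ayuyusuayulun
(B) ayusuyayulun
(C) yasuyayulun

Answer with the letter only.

B

Attach person 2nd person ey- → eylun.
Attach tense present y- → yeylun.
Attach voice reflexive si- → siyeylun.
Attach polarity negative ay- → aysiyeylun.
Apply vowel harmony: aysiyeylun → aysuyaylun.
Apply epenthesis: aysuyaylun → ayusuyayulun.
So the correct form is ayusuyayulun, option (B).
(C) yasuyayulun is wrong: it uses affirmative instead of negative for polarity.
(A) ayuyusuayulun is wrong: it has the affixes in the wrong order.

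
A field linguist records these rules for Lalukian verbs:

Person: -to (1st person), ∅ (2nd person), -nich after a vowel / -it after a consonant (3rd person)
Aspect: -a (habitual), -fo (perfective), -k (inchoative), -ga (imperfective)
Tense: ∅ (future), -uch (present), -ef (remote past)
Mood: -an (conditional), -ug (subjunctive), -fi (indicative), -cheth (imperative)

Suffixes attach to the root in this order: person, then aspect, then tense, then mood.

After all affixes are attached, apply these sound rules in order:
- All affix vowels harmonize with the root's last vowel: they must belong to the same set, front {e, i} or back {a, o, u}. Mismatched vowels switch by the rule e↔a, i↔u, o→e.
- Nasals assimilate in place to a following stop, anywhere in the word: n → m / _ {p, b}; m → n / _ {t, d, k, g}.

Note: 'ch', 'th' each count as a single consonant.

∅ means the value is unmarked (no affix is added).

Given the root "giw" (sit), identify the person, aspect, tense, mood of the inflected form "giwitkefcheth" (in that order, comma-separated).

3rd person, inchoative, remote past, imperative

Segment: giw-it-k-ef-cheth.
person: -nich/it → 3rd person.
aspect: -k → inchoative.
tense: -ef → remote past.
mood: -cheth → imperative.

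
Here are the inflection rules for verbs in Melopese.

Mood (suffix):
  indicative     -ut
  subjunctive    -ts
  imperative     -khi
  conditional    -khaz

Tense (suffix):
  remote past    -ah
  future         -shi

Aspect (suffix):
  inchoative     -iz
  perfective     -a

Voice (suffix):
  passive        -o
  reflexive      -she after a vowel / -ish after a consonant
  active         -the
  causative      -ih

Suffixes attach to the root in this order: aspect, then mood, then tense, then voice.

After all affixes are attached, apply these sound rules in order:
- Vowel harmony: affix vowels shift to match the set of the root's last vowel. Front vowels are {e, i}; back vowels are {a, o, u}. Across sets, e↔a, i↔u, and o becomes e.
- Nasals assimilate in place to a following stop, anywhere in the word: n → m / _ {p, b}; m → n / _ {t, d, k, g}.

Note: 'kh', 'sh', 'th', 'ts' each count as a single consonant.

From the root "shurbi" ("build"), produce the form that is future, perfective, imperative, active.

Attach aspect perfective -a → shurbia.
Attach mood imperative -khi → shurbiakhi.
Attach tense future -shi → shurbiakhishi.
Attach voice active -the → shurbiakhishithe.
Apply vowel harmony: shurbiakhishithe → shurbiekhishithe.
Nasal assimilation: no change.

shurbiekhishithe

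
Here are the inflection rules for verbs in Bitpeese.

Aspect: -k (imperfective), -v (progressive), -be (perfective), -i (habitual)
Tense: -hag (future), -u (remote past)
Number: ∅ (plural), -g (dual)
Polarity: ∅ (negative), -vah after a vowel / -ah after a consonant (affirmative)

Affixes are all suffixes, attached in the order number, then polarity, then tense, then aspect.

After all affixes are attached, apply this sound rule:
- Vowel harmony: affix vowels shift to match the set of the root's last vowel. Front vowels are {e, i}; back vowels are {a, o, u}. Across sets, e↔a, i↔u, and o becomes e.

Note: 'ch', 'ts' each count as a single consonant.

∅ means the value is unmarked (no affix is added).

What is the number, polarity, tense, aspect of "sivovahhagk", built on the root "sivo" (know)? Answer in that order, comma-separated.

Segment: sivo-vah-hag-k.
number: ∅ → plural.
polarity: -vah/ah → affirmative.
tense: -hag → future.
aspect: -k → imperfective.

plural, affirmative, future, imperfective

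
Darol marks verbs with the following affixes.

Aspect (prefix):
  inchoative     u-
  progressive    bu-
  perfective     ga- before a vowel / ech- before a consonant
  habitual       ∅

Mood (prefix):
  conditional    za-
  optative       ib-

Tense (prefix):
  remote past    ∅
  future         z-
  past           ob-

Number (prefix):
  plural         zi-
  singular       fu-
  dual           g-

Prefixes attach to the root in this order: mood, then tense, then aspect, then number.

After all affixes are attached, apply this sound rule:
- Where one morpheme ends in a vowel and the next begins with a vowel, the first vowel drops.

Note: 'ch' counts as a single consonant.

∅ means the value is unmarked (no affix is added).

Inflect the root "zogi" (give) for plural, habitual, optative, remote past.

Attach mood optative ib- → ibzogi.
tense = remote past: zero marking, form stays ibzogi.
aspect = habitual: zero marking, form stays ibzogi.
Attach number plural zi- → ziibzogi.
Apply vowel deletion: ziibzogi → zibzogi.

zibzogi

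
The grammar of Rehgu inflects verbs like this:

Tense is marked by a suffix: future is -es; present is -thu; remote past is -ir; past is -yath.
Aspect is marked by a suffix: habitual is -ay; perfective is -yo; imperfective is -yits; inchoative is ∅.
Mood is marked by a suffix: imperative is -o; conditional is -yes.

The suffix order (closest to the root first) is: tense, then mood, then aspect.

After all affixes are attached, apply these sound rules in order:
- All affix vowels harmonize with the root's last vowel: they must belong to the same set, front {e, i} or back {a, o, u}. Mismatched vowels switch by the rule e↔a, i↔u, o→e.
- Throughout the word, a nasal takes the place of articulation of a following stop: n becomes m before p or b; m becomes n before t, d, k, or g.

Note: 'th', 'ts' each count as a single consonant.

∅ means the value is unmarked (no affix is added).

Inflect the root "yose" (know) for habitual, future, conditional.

Attach tense future -es → yosees.
Attach mood conditional -yes → yoseesyes.
Attach aspect habitual -ay → yoseesyesay.
Apply vowel harmony: yoseesyesay → yoseesyesey.
Nasal assimilation: no change.

yoseesyesey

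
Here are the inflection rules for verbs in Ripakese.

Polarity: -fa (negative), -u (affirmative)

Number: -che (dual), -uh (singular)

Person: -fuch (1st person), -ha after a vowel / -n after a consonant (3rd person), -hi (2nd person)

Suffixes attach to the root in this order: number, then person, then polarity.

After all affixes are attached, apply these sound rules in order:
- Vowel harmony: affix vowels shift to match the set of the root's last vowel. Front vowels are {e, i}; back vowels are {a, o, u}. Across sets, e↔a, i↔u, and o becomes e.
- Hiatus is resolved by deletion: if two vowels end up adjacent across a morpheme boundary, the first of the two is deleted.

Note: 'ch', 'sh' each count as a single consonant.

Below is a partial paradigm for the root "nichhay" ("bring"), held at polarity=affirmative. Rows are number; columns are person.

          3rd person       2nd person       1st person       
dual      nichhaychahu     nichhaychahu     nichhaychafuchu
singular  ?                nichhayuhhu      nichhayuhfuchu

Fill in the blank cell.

nichhayuhnu

Attach number singular -uh → nichhayuh.
Attach person 3rd person -n (after consonant 'h') → nichhayuhn.
Attach polarity affirmative -u → nichhayuhnu.
Vowel harmony: no change.
Vowel deletion: no change.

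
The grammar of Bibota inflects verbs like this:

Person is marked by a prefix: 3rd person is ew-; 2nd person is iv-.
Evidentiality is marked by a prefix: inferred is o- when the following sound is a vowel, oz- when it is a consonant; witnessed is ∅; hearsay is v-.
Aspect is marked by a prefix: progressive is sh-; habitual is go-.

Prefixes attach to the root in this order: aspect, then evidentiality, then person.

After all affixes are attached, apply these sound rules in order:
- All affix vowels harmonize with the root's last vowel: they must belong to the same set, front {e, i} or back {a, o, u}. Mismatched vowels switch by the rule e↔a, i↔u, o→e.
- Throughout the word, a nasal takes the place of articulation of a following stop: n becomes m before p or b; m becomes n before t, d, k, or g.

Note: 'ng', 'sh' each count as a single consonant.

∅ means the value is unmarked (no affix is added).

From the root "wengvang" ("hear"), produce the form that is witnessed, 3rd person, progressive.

Attach aspect progressive sh- → shwengvang.
evidentiality = witnessed: zero marking, form stays shwengvang.
Attach person 3rd person ew- → ewshwengvang.
Apply vowel harmony: ewshwengvang → awshwengvang.
Nasal assimilation: no change.

awshwengvang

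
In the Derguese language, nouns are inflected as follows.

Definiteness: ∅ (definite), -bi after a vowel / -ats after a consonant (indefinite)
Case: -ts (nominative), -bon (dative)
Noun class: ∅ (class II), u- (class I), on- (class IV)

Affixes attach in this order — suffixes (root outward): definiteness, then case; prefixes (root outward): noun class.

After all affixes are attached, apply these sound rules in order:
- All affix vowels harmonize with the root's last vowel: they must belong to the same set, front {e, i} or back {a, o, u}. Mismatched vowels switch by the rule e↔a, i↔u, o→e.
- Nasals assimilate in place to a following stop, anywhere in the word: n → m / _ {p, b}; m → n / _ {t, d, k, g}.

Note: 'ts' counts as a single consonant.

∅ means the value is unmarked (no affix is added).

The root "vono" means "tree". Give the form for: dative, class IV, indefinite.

onvonobubon

Attach noun class class IV on- → onvono.
Attach definiteness indefinite -bi (after vowel 'o') → onvonobi.
Attach case dative -bon → onvonobibon.
Apply vowel harmony: onvonobibon → onvonobubon.
Nasal assimilation: no change.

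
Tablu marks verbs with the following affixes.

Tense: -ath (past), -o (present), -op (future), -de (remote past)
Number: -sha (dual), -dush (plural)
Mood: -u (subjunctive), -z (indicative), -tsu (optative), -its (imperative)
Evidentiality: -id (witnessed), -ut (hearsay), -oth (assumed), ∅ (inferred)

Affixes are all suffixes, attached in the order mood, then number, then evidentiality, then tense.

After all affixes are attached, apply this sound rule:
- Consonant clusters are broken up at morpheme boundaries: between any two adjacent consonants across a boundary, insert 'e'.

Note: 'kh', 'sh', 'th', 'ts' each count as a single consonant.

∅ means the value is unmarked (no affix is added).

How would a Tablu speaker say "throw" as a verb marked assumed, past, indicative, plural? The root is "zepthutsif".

zepthutsifezedushothath

Attach mood indicative -z → zepthutsifz.
Attach number plural -dush → zepthutsifzdush.
Attach evidentiality assumed -oth → zepthutsifzdushoth.
Attach tense past -ath → zepthutsifzdushothath.
Apply epenthesis: zepthutsifzdushothath → zepthutsifezedushothath.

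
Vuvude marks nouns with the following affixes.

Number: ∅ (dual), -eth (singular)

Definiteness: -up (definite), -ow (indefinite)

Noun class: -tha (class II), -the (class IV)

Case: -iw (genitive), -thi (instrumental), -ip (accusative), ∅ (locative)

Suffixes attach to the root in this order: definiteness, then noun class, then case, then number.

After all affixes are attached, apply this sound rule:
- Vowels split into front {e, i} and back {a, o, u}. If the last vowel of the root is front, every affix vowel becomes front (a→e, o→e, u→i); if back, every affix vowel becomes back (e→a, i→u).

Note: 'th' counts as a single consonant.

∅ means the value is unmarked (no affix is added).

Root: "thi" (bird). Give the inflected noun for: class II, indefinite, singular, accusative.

thiewtheipeth

Attach definiteness indefinite -ow → thiow.
Attach noun class class II -tha → thiowtha.
Attach case accusative -ip → thiowthaip.
Attach number singular -eth → thiowthaipeth.
Apply vowel harmony: thiowthaipeth → thiewtheipeth.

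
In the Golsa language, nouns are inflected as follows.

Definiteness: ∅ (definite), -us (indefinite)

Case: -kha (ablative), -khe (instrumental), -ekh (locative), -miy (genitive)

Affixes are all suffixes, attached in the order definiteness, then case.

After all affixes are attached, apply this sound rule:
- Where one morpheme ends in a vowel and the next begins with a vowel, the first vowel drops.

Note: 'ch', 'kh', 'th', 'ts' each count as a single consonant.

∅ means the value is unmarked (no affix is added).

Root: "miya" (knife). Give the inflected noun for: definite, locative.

definiteness = definite: zero marking, form stays miya.
Attach case locative -ekh → miyaekh.
Apply vowel deletion: miyaekh → miyekh.

miyekh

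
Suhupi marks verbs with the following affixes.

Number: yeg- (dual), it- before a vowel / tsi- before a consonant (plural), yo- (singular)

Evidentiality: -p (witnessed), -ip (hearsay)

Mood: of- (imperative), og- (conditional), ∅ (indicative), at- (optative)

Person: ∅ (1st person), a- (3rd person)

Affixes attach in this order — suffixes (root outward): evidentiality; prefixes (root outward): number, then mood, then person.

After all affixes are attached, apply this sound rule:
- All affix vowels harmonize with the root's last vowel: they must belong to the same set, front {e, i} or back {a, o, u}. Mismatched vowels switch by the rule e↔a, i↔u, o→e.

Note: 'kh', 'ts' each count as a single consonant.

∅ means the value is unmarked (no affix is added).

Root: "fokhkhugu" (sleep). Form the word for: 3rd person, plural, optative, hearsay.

aattsufokhkhuguup

Attach number plural tsi- (before consonant 'f') → tsifokhkhugu.
Attach mood optative at- → attsifokhkhugu.
Attach evidentiality hearsay -ip → attsifokhkhuguip.
Attach person 3rd person a- → aattsifokhkhuguip.
Apply vowel harmony: aattsifokhkhuguip → aattsufokhkhuguup.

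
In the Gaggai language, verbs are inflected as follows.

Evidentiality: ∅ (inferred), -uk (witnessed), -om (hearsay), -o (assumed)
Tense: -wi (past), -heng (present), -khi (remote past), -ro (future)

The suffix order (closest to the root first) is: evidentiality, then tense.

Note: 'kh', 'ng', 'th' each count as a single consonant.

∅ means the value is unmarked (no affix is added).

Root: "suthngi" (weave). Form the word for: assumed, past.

suthngiowi

Attach evidentiality assumed -o → suthngio.
Attach tense past -wi → suthngiowi.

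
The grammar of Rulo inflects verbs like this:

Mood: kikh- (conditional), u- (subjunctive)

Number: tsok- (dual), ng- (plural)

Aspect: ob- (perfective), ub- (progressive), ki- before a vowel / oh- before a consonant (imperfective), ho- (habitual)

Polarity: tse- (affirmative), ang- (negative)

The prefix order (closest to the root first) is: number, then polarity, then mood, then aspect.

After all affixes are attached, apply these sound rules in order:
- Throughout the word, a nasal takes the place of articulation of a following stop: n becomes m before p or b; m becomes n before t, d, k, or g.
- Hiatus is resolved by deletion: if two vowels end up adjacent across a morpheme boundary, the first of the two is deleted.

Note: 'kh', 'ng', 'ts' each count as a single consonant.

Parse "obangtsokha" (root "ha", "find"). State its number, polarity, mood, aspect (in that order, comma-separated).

dual, negative, subjunctive, perfective

Segment: ob-u-ang-tsok-ha.
number: tsok- → dual.
polarity: ang- → negative.
mood: u- → subjunctive.
aspect: ob- → perfective.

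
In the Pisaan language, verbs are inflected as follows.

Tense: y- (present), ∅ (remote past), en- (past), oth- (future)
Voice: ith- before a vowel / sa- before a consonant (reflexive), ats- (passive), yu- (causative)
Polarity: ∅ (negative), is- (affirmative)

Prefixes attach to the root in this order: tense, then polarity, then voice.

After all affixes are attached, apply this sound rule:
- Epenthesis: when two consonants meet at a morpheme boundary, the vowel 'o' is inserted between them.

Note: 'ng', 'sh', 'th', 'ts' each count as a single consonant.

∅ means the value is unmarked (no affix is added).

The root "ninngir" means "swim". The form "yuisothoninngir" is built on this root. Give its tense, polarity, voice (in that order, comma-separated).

future, affirmative, causative

Segment: yu-is-oth-ninngir.
tense: oth- → future.
polarity: is- → affirmative.
voice: yu- → causative.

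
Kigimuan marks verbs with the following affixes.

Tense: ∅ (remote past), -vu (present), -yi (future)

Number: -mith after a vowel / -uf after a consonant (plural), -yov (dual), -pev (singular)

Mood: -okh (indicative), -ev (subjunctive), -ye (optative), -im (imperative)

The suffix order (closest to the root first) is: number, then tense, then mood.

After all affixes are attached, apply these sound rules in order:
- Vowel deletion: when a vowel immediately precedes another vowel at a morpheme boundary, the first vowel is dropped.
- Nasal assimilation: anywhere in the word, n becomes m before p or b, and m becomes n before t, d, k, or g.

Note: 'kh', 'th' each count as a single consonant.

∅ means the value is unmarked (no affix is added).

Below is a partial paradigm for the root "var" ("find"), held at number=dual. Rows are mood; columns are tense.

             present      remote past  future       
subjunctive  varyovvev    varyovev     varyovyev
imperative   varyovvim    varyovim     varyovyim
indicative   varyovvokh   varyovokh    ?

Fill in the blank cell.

Attach number dual -yov → varyov.
Attach tense future -yi → varyovyi.
Attach mood indicative -okh → varyovyiokh.
Apply vowel deletion: varyovyiokh → varyovyokh.
Nasal assimilation: no change.

varyovyokh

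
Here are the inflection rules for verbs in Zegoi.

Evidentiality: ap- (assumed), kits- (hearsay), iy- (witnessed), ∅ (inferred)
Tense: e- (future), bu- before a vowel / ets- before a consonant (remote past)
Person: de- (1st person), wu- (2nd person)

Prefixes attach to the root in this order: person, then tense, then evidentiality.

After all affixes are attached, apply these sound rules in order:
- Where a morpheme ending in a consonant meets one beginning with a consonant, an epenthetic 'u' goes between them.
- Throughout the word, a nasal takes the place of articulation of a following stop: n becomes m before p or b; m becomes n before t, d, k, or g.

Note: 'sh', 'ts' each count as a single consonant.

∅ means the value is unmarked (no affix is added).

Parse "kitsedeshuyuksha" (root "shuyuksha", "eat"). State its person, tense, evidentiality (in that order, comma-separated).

1st person, future, hearsay

Segment: kits-e-de-shuyuksha.
person: de- → 1st person.
tense: e- → future.
evidentiality: kits- → hearsay.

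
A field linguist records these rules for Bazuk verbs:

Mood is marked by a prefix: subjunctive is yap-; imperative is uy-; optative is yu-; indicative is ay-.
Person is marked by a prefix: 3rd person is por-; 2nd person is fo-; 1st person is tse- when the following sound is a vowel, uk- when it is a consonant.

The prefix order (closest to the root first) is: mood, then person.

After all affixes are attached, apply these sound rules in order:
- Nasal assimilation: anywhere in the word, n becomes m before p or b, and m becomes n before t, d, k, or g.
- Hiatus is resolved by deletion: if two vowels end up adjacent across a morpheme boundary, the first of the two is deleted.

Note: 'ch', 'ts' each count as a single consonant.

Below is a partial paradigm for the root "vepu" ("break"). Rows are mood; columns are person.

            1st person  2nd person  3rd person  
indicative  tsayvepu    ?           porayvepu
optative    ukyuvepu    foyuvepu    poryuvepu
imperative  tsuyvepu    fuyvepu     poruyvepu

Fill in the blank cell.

fayvepu

Attach mood indicative ay- → ayvepu.
Attach person 2nd person fo- → foayvepu.
Nasal assimilation: no change.
Apply vowel deletion: foayvepu → fayvepu.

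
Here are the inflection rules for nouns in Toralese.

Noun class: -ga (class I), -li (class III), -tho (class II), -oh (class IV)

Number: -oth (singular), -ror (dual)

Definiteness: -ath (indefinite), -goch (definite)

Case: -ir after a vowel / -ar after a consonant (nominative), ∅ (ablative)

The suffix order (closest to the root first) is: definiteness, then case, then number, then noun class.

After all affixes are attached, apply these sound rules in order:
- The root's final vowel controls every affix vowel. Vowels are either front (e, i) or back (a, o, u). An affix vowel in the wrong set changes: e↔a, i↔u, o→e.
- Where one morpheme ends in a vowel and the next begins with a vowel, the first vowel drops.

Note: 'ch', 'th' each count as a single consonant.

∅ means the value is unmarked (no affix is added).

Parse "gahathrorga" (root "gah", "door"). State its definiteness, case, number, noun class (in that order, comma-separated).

Segment: gah-ath-ror-ga.
definiteness: -ath → indefinite.
case: ∅ → ablative.
number: -ror → dual.
noun class: -ga → class I.

indefinite, ablative, dual, class I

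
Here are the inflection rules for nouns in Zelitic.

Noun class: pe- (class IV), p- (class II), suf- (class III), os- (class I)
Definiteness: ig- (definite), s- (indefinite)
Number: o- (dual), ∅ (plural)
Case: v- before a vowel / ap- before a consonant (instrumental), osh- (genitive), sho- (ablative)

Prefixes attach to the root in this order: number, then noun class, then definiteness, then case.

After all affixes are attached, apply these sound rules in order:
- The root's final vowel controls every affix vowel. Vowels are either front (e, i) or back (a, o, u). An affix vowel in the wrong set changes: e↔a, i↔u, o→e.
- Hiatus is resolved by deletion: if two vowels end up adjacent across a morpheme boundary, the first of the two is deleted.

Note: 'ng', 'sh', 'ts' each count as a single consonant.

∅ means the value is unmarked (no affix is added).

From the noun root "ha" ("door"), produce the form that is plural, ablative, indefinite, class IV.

shospaha

number = plural: zero marking, form stays ha.
Attach noun class class IV pe- → peha.
Attach definiteness indefinite s- → speha.
Attach case ablative sho- → shospeha.
Apply vowel harmony: shospeha → shospaha.
Vowel deletion: no change.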